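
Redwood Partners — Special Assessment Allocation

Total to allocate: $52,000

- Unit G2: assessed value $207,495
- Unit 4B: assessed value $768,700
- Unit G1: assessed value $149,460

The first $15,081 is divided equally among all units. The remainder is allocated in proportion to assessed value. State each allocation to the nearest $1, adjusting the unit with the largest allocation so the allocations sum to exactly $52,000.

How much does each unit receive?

Unit G2: $11,832; Unit 4B: $30,239; Unit G1: $9,929

Equal tier: $15,081 ÷ 3 = $5,027 apiece.
Remainder $36,919 by assessed value (total 1,125,655): Unit G2 6,805.38 → $6,805; Unit 4B 25,211.66 → $25,212; Unit G1 4,901.96 → $4,902.
Totals: Unit G2 $5,027 + $6,805 = $11,832; Unit 4B $5,027 + $25,212 = $30,239; Unit G1 $5,027 + $4,902 = $9,929.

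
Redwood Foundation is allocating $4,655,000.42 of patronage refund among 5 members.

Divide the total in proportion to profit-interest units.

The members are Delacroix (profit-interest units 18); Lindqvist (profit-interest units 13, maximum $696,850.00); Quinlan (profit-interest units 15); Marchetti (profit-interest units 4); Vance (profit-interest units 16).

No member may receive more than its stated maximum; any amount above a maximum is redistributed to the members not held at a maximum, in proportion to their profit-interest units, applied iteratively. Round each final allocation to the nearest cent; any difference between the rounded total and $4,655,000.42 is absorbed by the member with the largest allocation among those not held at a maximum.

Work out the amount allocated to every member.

Delacroix: $1,344,277.51 · Lindqvist: $696,850.00 · Quinlan: $1,120,231.25 · Marchetti: $298,728.33 · Vance: $1,194,913.33

Total profit-interest units = 66.
Pro-rata shares before constraints: Delacroix 1,269,545.5691; Lindqvist 916,894.0221; Quinlan 1,057,954.6409; Marchetti 282,121.2376; Vance 1,128,484.9503.
Capped: Lindqvist ($696,850.00); residual $3,958,150.42 reallocated over remaining profit-interest units 53.
Redistributed shares: Delacroix 1,344,277.5011 → $1,344,277.50; Quinlan 1,120,231.2509 → $1,120,231.25; Marchetti 298,728.3336 → $298,728.33; Vance 1,194,913.3343 → $1,194,913.33.
Rounding difference +$0.01 applied to Delacroix → $1,344,277.51.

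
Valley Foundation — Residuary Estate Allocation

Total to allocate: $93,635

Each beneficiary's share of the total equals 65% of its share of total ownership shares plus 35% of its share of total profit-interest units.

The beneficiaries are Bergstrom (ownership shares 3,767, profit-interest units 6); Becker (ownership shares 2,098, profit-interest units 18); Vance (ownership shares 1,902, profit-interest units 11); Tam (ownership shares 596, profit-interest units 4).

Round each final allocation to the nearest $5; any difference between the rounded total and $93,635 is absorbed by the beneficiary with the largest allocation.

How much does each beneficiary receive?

Totals — ownership shares 8,363, profit-interest units 39.
Blended shares (65% ownership shares + 35% profit-interest units): Bergstrom 0.3466; Becker 0.3246; Vance 0.2465; Tam 0.0822.
Unrounded shares: Bergstrom 32,456.69; Becker 30,394.10; Vance 23,085.49; Tam 7,698.72.
At nearest $5: Bergstrom $32,455; Becker $30,395; Vance $23,085; Tam $7,700. Sum = $93,635.
Sum already equals the total — no adjustment.

Bergstrom: $32,455 | Becker: $30,395 | Vance: $23,085 | Tam: $7,700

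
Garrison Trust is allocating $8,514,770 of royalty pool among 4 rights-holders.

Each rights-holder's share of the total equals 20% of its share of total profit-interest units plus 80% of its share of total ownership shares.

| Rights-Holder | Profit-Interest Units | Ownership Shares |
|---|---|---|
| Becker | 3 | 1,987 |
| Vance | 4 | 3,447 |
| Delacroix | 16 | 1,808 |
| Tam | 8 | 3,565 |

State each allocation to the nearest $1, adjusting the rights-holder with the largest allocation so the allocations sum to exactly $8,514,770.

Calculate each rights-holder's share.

Becker: $1,417,238 · Vance: $2,392,432 · Delacroix: $2,018,554 · Tam: $2,686,546

Totals — profit-interest units 31, ownership shares 10,807.
Combined weights (20% profit-interest units + 80% ownership shares): Becker 0.1664; Vance 0.2810; Delacroix 0.2371; Tam 0.3155.
Proportional shares: Becker 1,417,238.24; Vance 2,392,432.38; Delacroix 2,018,553.82; Tam 2,686,545.57.
After rounding ($1): Becker $1,417,238; Vance $2,392,432; Delacroix $2,018,554; Tam $2,686,546. Sum = $8,514,770.
Rounded total matches; no reconciliation needed.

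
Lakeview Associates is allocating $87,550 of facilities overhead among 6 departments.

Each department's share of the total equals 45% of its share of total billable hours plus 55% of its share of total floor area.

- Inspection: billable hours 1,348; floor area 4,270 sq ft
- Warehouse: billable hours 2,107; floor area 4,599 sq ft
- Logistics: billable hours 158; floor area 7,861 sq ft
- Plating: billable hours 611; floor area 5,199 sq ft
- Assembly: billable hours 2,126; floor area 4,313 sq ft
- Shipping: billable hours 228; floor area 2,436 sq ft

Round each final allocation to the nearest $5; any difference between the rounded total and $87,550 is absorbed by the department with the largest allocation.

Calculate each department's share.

Inspection: $15,245; Warehouse: $20,340; Logistics: $14,145; Plating: $12,390; Assembly: $19,975; Shipping: $5,455

Billable hours total 6,578; floor area total 28,678.
Composite weights (45% billable hours + 55% floor area): Inspection 0.1741; Warehouse 0.2323; Logistics 0.1616; Plating 0.1415; Assembly 0.2282; Shipping 0.0623.
Pro-rata amounts: Inspection 15,243.20; Warehouse 20,341.48; Logistics 14,145.51; Plating 12,388.96; Assembly 19,975.06; Shipping 5,455.78.
At nearest $5: Inspection $15,245; Warehouse $20,340; Logistics $14,145; Plating $12,390; Assembly $19,975; Shipping $5,455. Sum = $87,550.
No rounding difference to absorb.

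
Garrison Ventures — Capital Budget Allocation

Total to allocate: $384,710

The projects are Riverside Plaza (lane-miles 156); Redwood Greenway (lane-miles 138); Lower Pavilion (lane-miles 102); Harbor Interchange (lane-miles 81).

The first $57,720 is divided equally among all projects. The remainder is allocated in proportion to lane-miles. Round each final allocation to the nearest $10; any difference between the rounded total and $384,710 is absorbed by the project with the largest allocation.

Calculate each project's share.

Riverside Plaza: $121,370 · Redwood Greenway: $109,030 · Lower Pavilion: $84,350 · Harbor Interchange: $69,960

$57,720 shared equally gives $14,430 per project.
Remainder $326,990 by lane-miles (total 477): Riverside Plaza 106,940.13 → $106,940; Redwood Greenway 94,600.88 → $94,600; Lower Pavilion 69,922.39 → $69,920; Harbor Interchange 55,526.60 → $55,530.
Totals: Riverside Plaza $14,430 + $106,940 = $121,370; Redwood Greenway $14,430 + $94,600 = $109,030; Lower Pavilion $14,430 + $69,920 = $84,350; Harbor Interchange $14,430 + $55,530 = $69,960.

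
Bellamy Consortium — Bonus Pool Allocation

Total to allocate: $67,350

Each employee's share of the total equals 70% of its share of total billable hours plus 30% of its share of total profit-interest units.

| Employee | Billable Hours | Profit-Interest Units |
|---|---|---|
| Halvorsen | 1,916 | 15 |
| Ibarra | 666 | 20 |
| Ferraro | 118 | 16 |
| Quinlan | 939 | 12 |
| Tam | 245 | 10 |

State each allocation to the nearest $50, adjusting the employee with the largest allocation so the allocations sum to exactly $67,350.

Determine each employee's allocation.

Totals — billable hours 3,884, profit-interest units 73.
Blended shares (70% billable hours + 30% profit-interest units): Halvorsen 0.4070; Ibarra 0.2022; Ferraro 0.0870; Quinlan 0.2185; Tam 0.0853.
Proportional shares: Halvorsen 27,408.62; Ibarra 13,619.70; Ferraro 5,860.81; Quinlan 14,719.20; Tam 5,741.68.
After rounding ($50): Halvorsen $27,400; Ibarra $13,600; Ferraro $5,850; Quinlan $14,700; Tam $5,750. Sum = $67,300.
Difference $67,350 − $67,300 = +$50 applied to largest allocation (Halvorsen): Halvorsen becomes $27,450.

Halvorsen: $27,450 · Ibarra: $13,600 · Ferraro: $5,850 · Quinlan: $14,700 · Tam: $5,750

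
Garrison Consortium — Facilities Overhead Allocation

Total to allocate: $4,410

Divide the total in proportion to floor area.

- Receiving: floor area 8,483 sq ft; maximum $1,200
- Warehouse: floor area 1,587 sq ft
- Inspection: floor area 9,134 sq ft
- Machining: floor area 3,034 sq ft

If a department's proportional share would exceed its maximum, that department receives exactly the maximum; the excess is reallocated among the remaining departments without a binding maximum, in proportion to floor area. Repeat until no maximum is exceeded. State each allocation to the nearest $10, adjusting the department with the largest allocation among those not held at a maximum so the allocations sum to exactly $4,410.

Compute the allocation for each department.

Receiving: $1,200; Warehouse: $370; Inspection: $2,130; Machining: $710

Combined floor area = 22,238.
Unconstrained shares: Receiving 1,682.26; Warehouse 314.72; Inspection 1,811.36; Machining 601.67.
Capped: Receiving ($1,200); remaining pool $3,210 reallocated over remaining floor area 13,755.
Shares after redistribution: Warehouse 370.36 → $370; Inspection 2,131.60 → $2,130; Machining 708.04 → $710.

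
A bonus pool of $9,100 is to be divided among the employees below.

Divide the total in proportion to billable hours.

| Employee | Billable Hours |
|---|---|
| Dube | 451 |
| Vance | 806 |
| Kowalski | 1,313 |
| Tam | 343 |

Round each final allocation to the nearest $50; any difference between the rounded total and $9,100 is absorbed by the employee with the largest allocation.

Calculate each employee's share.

Dube: $1,400 | Vance: $2,500 | Kowalski: $4,150 | Tam: $1,050

Total billable hours = 2,913.
Unrounded shares: Dube 451/2,913 × $9,100 = 1,408.89; Vance 806/2,913 × $9,100 = 2,517.89; Kowalski 1,313/2,913 × $9,100 = 4,101.72; Tam 343/2,913 × $9,100 = 1,071.51.
Rounded to nearest $50: Dube $1,400; Vance $2,500; Kowalski $4,100; Tam $1,050. Sum = $9,050.
Difference $9,100 − $9,050 = +$50 applied to largest allocation (Kowalski): Kowalski becomes $4,150.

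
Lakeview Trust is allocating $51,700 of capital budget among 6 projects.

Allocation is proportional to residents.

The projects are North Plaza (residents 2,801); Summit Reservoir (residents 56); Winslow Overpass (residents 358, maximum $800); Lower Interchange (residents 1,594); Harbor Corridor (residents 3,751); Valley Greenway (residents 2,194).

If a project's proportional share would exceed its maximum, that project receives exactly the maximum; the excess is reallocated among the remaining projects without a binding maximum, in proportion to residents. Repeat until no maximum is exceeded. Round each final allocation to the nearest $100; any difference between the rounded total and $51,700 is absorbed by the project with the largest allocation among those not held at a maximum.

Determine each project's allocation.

North Plaza: $13,700; Summit Reservoir: $300; Winslow Overpass: $800; Lower Interchange: $7,800; Harbor Corridor: $18,400; Valley Greenway: $10,700

Combined residents = 10,754.
Pro-rata shares before constraints: North Plaza 13,465.85; Summit Reservoir 269.22; Winslow Overpass 1,721.09; Lower Interchange 7,663.18; Harbor Corridor 18,032.98; Valley Greenway 10,547.68.
Capped: Winslow Overpass ($800); balance $50,900 reallocated over remaining residents 10,396.
Shares after redistribution: North Plaza 13,714.02 → $13,700; Summit Reservoir 274.18 → $300; Lower Interchange 7,804.41 → $7,800; Harbor Corridor 18,365.32 → $18,400; Valley Greenway 10,742.07 → $10,700.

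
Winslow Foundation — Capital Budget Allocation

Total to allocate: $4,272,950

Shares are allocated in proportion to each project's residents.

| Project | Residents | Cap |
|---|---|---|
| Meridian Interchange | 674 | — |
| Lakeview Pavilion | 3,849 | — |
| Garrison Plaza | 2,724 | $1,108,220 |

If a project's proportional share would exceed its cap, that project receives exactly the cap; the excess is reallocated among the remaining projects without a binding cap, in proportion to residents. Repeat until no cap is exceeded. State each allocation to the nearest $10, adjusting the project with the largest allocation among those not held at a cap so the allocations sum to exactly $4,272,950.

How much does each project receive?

Meridian Interchange: $471,600 · Lakeview Pavilion: $2,693,130 · Garrison Plaza: $1,108,220

Sum of residents: 7,247.
Proportional shares (ignoring caps): Meridian Interchange 397,401.45; Lakeview Pavilion 2,269,433.50; Garrison Plaza 1,606,115.05.
Held at cap: Garrison Plaza ($1,108,220); balance $3,164,730 reallocated over remaining residents 4,523.
Shares after redistribution: Meridian Interchange 471,595.85 → $471,600; Lakeview Pavilion 2,693,134.15 → $2,693,130.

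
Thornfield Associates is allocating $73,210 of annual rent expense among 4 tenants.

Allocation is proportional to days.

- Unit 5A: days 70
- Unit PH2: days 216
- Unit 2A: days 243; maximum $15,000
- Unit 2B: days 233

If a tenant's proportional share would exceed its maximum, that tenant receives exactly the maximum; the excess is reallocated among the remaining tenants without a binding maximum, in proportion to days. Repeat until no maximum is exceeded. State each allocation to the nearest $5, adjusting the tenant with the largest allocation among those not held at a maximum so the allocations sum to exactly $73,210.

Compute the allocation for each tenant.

Combined days = 762.
Proportional shares (ignoring caps): Unit 5A 6,725.33; Unit PH2 20,752.44; Unit 2A 23,346.50; Unit 2B 22,385.73.
Held at cap: Unit 2A ($15,000); residual $58,210 reallocated over remaining days 519.
Shares after redistribution: Unit 5A 7,851.06 → $7,850; Unit PH2 24,226.13 → $24,225; Unit 2B 26,132.81 → $26,135.

Unit 5A: $7,850 · Unit PH2: $24,225 · Unit 2A: $15,000 · Unit 2B: $26,135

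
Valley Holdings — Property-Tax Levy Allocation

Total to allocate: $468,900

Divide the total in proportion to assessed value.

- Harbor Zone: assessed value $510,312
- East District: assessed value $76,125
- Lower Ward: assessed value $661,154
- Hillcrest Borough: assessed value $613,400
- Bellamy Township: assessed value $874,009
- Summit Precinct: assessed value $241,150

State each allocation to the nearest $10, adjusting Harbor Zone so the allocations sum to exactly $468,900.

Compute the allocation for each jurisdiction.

Harbor Zone: $80,410 | East District: $11,990 | Lower Ward: $104,170 | Hillcrest Borough: $96,640 | Bellamy Township: $137,700 | Summit Precinct: $37,990

Total assessed value = 2,976,150.
Raw shares: Harbor Zone 510,312/2,976,150 × $468,900 = 80,400.95; East District 76,125/2,976,150 × $468,900 = 11,993.69; Lower Ward 661,154/2,976,150 × $468,900 = 104,166.49; Hillcrest Borough 613,400/2,976,150 × $468,900 = 96,642.73; Bellamy Township 874,009/2,976,150 × $468,900 = 137,702.34; Summit Precinct 241,150/2,976,150 × $468,900 = 37,993.80.
At nearest $10: Harbor Zone $80,400; East District $11,990; Lower Ward $104,170; Hillcrest Borough $96,640; Bellamy Township $137,700; Summit Precinct $37,990. Sum = $468,890.
Difference $468,900 − $468,890 = +$10 applied to Harbor Zone: Harbor Zone becomes $80,410.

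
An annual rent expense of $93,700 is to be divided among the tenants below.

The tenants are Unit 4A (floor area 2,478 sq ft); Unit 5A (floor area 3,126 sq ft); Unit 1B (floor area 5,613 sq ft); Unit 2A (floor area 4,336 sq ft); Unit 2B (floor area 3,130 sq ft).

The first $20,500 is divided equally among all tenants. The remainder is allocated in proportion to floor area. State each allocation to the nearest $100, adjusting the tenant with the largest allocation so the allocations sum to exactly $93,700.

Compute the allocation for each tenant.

$20,500 shared equally gives $4,100 per tenant.
Remainder $73,200 by floor area (total 18,683): Unit 4A 9,708.80 → $9,700; Unit 5A 12,247.67 → $12,200; Unit 1B 21,991.74 → $22,000; Unit 2A 16,988.45 → $17,000; Unit 2B 12,263.34 → $12,300.
Totals: Unit 4A $4,100 + $9,700 = $13,800; Unit 5A $4,100 + $12,200 = $16,300; Unit 1B $4,100 + $22,000 = $26,100; Unit 2A $4,100 + $17,000 = $21,100; Unit 2B $4,100 + $12,300 = $16,400.

Unit 4A: $13,800 · Unit 5A: $16,300 · Unit 1B: $26,100 · Unit 2A: $21,100 · Unit 2B: $16,400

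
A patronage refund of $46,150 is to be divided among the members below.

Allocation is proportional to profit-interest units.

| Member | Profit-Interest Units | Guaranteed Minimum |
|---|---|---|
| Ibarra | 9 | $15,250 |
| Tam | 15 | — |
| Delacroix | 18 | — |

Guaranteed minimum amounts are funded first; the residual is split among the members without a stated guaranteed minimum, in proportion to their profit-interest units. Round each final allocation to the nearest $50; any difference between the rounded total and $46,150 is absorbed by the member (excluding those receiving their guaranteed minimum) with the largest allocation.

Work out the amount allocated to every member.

Ibarra: $15,250 | Tam: $14,050 | Delacroix: $16,850

Minimums first: Ibarra $15,250. Remaining pool $30,900.
Remaining pool split over remaining profit-interest units 33: Tam 14,045.45 → $14,050; Delacroix 16,854.55 → $16,850.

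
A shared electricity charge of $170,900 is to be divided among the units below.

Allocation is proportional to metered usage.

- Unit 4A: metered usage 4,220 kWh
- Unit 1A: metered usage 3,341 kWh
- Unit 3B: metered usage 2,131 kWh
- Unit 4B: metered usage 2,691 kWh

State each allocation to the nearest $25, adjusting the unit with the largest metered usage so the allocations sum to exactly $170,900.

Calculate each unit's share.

Total metered usage = 4,220 + 3,341 + 2,131 + 2,691 = 12,383.
Proportional shares: Unit 4A 58,240.98; Unit 1A 46,109.74; Unit 3B 29,410.31; Unit 4B 37,138.97.
At nearest $25: Unit 4A $58,250; Unit 1A $46,100; Unit 3B $29,400; Unit 4B $37,150. Sum = $170,900.
Sum already equals the total — no adjustment.

Unit 4A: $58,250 · Unit 1A: $46,100 · Unit 3B: $29,400 · Unit 4B: $37,150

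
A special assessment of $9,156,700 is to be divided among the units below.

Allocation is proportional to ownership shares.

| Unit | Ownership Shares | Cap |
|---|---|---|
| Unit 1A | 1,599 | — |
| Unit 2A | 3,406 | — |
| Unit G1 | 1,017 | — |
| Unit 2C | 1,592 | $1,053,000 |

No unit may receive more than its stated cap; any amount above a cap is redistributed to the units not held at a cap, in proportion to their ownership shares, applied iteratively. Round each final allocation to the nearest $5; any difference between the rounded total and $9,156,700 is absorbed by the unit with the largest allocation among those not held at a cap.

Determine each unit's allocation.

Unit 1A: $2,151,745; Unit 2A: $4,583,395; Unit G1: $1,368,560; Unit 2C: $1,053,000

Total ownership shares = 7,614.
Unconstrained shares: Unit 1A 1,922,979.16; Unit 2A 4,096,101.94; Unit G1 1,223,058.04; Unit 2C 1,914,560.86.
Held at cap: Unit 2C ($1,053,000); residual $8,103,700 reallocated over remaining ownership shares 6,022.
Remaining shares: Unit 1A 2,151,746.31 → $2,151,745; Unit 2A 4,583,394.59 → $4,583,395; Unit G1 1,368,559.10 → $1,368,560.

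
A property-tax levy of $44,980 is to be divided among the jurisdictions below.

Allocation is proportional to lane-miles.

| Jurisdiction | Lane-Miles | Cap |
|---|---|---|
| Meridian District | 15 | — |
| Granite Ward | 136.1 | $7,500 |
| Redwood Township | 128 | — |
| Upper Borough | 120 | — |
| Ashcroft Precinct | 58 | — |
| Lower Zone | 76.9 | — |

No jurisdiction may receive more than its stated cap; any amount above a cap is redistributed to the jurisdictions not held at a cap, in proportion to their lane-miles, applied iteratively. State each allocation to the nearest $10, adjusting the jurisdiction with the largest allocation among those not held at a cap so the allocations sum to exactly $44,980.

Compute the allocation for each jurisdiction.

Combined lane-miles = 534.
Pro-rata shares before constraints: Meridian District 1,263.48; Granite Ward 11,464.00; Redwood Township 10,781.72; Upper Borough 10,107.87; Ashcroft Precinct 4,885.47; Lower Zone 6,477.46.
Capped: Granite Ward ($7,500); remaining pool $37,480 reallocated over remaining lane-miles 397.9.
Redistributed shares: Meridian District 1,412.92 → $1,410; Redwood Township 12,056.90 → $12,060; Upper Borough 11,303.34 → $11,300; Ashcroft Precinct 5,463.28 → $5,460; Lower Zone 7,243.56 → $7,240.
Rounding difference +$10 applied to Redwood Township → $12,070.

Meridian District: $1,410; Granite Ward: $7,500; Redwood Township: $12,070; Upper Borough: $11,300; Ashcroft Precinct: $5,460; Lower Zone: $7,240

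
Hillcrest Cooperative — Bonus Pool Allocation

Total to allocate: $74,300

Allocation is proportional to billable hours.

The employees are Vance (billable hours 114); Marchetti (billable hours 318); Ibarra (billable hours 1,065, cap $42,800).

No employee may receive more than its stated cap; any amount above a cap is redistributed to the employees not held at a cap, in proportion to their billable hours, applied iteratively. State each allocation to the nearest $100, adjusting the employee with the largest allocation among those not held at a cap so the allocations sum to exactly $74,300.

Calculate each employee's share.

Sum of billable hours: 1,497.
Proportional shares (ignoring caps): Vance 5,658.12; Marchetti 15,783.17; Ibarra 52,858.72.
Capped: Ibarra ($42,800); balance $31,500 reallocated over remaining billable hours 432.
Redistributed shares: Vance 8,312.50 → $8,300; Marchetti 23,187.50 → $23,200.

Vance: $8,300 · Marchetti: $23,200 · Ibarra: $42,800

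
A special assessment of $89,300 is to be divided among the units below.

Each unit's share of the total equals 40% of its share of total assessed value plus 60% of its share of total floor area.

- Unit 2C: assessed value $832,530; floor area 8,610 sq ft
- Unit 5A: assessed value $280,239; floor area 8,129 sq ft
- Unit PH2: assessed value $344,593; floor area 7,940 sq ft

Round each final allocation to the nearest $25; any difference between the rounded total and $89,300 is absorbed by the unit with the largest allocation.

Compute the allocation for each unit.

Assessed value total 1,457,362; floor area total 24,679.
Composite weights (40% assessed value + 60% floor area): Unit 2C 0.4378; Unit 5A 0.2746; Unit PH2 0.2876.
Unrounded shares: Unit 2C 39,098.31; Unit 5A 24,517.35; Unit PH2 25,684.34.
Rounded to nearest $25: Unit 2C $39,100; Unit 5A $24,525; Unit PH2 $25,675. Sum = $89,300.
Sum already equals the total — no adjustment.

Unit 2C: $39,100 | Unit 5A: $24,525 | Unit PH2: $25,675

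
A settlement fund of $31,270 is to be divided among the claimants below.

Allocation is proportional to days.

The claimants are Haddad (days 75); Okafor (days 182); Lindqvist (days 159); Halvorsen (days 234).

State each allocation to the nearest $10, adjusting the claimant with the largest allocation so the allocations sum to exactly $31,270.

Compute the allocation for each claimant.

Haddad: $3,610; Okafor: $8,760; Lindqvist: $7,650; Halvorsen: $11,250

Combined days = 650.
Raw shares: Haddad 75/650 × $31,270 = 3,608.08; Okafor 182/650 × $31,270 = 8,755.60; Lindqvist 159/650 × $31,270 = 7,649.12; Halvorsen 234/650 × $31,270 = 11,257.20.
Rounded to nearest $10: Haddad $3,610; Okafor $8,760; Lindqvist $7,650; Halvorsen $11,260. Sum = $31,280.
Difference $31,270 − $31,280 = −$10 applied to largest allocation (Halvorsen): Halvorsen becomes $11,250.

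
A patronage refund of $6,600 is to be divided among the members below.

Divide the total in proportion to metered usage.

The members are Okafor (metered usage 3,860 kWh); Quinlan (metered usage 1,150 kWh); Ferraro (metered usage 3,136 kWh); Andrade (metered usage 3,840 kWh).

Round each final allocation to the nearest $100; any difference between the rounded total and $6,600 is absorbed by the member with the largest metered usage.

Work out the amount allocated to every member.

Okafor: $2,200 · Quinlan: $600 · Ferraro: $1,700 · Andrade: $2,100

Metered usage total: 11,986.
Pro-rata amounts: Okafor 3,860/11,986 × $6,600 = 2,125.48; Quinlan 1,150/11,986 × $6,600 = 633.24; Ferraro 3,136/11,986 × $6,600 = 1,726.81; Andrade 3,840/11,986 × $6,600 = 2,114.47.
After rounding ($100): Okafor $2,100; Quinlan $600; Ferraro $1,700; Andrade $2,100. Sum = $6,500.
Difference $6,600 − $6,500 = +$100 applied to largest metered usage (Okafor): Okafor becomes $2,200.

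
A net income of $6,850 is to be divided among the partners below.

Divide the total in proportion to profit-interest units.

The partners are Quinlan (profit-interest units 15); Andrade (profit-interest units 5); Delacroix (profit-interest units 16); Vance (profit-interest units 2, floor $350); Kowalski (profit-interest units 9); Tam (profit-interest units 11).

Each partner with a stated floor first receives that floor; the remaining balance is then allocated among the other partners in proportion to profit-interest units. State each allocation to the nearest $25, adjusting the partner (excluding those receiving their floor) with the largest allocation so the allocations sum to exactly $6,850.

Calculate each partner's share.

Quinlan: $1,750 | Andrade: $575 | Delacroix: $1,850 | Vance: $350 | Kowalski: $1,050 | Tam: $1,275

Minimums first: Vance $350. Remaining pool $6,500.
Remaining pool split over remaining profit-interest units 56: Quinlan 1,741.07 → $1,750; Andrade 580.36 → $575; Delacroix 1,857.14 → $1,850; Kowalski 1,044.64 → $1,050; Tam 1,276.79 → $1,275.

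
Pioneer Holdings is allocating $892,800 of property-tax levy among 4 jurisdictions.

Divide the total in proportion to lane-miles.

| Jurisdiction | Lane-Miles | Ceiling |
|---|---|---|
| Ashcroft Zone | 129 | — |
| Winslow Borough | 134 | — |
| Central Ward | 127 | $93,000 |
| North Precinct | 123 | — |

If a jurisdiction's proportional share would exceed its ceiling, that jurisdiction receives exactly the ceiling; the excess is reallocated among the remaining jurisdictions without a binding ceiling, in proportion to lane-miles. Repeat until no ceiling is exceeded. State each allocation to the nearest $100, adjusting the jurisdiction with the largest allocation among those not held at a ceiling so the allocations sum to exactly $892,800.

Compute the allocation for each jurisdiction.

Sum of lane-miles: 513.
Proportional shares (ignoring caps): Ashcroft Zone 224,505.26; Winslow Borough 233,207.02; Central Ward 221,024.56; North Precinct 214,063.16.
Held at cap: Central Ward ($93,000); balance $799,800 reallocated over remaining lane-miles 386.
Redistributed shares: Ashcroft Zone 267,290.67 → $267,300; Winslow Borough 277,650.78 → $277,700; North Precinct 254,858.55 → $254,900.
Rounding difference −$100 applied to Winslow Borough → $277,600.

Ashcroft Zone: $267,300; Winslow Borough: $277,600; Central Ward: $93,000; North Precinct: $254,900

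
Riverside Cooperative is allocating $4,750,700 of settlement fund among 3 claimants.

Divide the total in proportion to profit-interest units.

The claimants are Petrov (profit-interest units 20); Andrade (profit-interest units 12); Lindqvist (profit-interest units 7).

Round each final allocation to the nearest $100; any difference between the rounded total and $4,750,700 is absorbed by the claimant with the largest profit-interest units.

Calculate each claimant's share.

Total profit-interest units = 20 + 12 + 7 = 39.
Raw shares: Petrov 2,436,256.41; Andrade 1,461,753.85; Lindqvist 852,689.74.
At nearest $100: Petrov $2,436,300; Andrade $1,461,800; Lindqvist $852,700. Sum = $4,750,800.
Difference $4,750,700 − $4,750,800 = −$100 applied to largest profit-interest units (Petrov): Petrov becomes $2,436,200.

Petrov: $2,436,200; Andrade: $1,461,800; Lindqvist: $852,700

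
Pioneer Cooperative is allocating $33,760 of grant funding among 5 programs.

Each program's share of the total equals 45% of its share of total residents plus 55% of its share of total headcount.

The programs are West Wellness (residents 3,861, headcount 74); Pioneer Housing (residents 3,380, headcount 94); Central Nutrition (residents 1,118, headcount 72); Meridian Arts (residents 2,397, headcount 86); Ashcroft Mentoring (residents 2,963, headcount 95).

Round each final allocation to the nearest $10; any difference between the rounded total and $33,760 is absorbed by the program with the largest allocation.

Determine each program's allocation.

Totals — residents 13,719, headcount 421.
Combined weights (45% residents + 55% headcount): West Wellness 0.2233; Pioneer Housing 0.2337; Central Nutrition 0.1307; Meridian Arts 0.1910; Ashcroft Mentoring 0.2213.
Proportional shares: West Wellness 7,539.29; Pioneer Housing 7,888.73; Central Nutrition 4,413.56; Meridian Arts 6,447.35; Ashcroft Mentoring 7,471.06.
Rounded to nearest $10: West Wellness $7,540; Pioneer Housing $7,890; Central Nutrition $4,410; Meridian Arts $6,450; Ashcroft Mentoring $7,470. Sum = $33,760.
Rounded total matches; no reconciliation needed.

West Wellness: $7,540 | Pioneer Housing: $7,890 | Central Nutrition: $4,410 | Meridian Arts: $6,450 | Ashcroft Mentoring: $7,470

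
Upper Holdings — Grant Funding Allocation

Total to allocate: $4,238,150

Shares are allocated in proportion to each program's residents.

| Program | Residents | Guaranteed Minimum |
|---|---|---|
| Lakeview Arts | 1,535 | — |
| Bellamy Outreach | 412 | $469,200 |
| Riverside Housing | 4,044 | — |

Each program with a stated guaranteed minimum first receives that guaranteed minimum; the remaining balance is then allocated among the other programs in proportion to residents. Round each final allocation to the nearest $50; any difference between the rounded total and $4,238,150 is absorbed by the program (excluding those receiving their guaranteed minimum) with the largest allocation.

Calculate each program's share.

Guaranteed amounts: Bellamy Outreach $469,200. Residual $3,768,950.
Residual split over remaining residents 5,579: Lakeview Arts 1,036,984.81 → $1,037,000; Riverside Housing 2,731,965.19 → $2,731,950.

Lakeview Arts: $1,037,000 · Bellamy Outreach: $469,200 · Riverside Housing: $2,731,950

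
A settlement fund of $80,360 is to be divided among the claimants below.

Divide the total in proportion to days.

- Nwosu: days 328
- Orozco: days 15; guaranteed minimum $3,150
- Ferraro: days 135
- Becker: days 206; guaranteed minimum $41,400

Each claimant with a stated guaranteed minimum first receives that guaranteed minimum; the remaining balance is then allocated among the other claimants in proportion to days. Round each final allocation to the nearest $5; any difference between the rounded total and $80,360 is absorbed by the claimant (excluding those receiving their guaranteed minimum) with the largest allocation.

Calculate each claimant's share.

Nwosu: $25,370 | Orozco: $3,150 | Ferraro: $10,440 | Becker: $41,400

Guaranteed amounts: Orozco $3,150; Becker $41,400. Remaining pool $35,810.
Remaining pool split over remaining days 463: Nwosu 25,368.64 → $25,370; Ferraro 10,441.36 → $10,440.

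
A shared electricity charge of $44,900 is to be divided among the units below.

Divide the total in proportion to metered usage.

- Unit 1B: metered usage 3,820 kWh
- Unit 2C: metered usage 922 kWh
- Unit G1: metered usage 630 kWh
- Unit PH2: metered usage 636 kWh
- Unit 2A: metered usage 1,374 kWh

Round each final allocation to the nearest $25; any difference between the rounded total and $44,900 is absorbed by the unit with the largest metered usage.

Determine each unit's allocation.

Total metered usage = 3,820 + 922 + 630 + 636 + 1,374 = 7,382.
Raw shares: Unit 1B 23,234.62; Unit 2C 5,607.94; Unit G1 3,831.89; Unit PH2 3,868.38; Unit 2A 8,357.17.
At nearest $25: Unit 1B $23,225; Unit 2C $5,600; Unit G1 $3,825; Unit PH2 $3,875; Unit 2A $8,350. Sum = $44,875.
Difference $44,900 − $44,875 = +$25 applied to largest metered usage (Unit 1B): Unit 1B becomes $23,250.

Unit 1B: $23,250 · Unit 2C: $5,600 · Unit G1: $3,825 · Unit PH2: $3,875 · Unit 2A: $8,350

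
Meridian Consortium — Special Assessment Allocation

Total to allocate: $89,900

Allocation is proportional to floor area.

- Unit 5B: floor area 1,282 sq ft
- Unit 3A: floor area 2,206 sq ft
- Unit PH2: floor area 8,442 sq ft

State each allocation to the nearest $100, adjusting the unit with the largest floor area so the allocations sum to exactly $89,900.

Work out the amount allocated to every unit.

Total floor area = 1,282 + 2,206 + 8,442 = 11,930.
Unrounded shares: Unit 5B 9,660.67; Unit 3A 16,623.59; Unit PH2 63,615.74.
At nearest $100: Unit 5B $9,700; Unit 3A $16,600; Unit PH2 $63,600. Sum = $89,900.
Rounded total matches; no reconciliation needed.

Unit 5B: $9,700 · Unit 3A: $16,600 · Unit PH2: $63,600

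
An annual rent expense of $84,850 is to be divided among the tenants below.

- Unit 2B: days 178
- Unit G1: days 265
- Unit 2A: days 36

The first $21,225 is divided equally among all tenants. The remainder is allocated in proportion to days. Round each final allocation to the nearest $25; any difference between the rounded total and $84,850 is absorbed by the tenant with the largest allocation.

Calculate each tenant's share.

Equal tier: $21,225 ÷ 3 = $7,075 apiece.
Remainder $63,625 by days (total 479): Unit 2B 23,643.53 → $23,650; Unit G1 35,199.63 → $35,200; Unit 2A 4,781.84 → $4,775.
Totals: Unit 2B $7,075 + $23,650 = $30,725; Unit G1 $7,075 + $35,200 = $42,275; Unit 2A $7,075 + $4,775 = $11,850.

Unit 2B: $30,725 | Unit G1: $42,275 | Unit 2A: $11,850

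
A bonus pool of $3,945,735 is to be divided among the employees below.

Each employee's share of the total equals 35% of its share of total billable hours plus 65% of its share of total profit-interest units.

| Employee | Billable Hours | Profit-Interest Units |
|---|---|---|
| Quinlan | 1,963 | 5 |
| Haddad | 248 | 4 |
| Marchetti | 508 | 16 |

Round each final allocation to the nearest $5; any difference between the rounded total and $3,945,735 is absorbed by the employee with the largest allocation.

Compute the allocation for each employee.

Billable hours total 2,719; profit-interest units total 25.
Composite weights (35% billable hours + 65% profit-interest units): Quinlan 0.3827; Haddad 0.1359; Marchetti 0.4814.
Proportional shares: Quinlan 1,509,972.85; Haddad 536,318.12; Marchetti 1,899,444.03.
At nearest $5: Quinlan $1,509,975; Haddad $536,320; Marchetti $1,899,445. Sum = $3,945,740.
Difference $3,945,735 − $3,945,740 = −$5 applied to largest allocation (Marchetti): Marchetti becomes $1,899,440.

Quinlan: $1,509,975; Haddad: $536,320; Marchetti: $1,899,440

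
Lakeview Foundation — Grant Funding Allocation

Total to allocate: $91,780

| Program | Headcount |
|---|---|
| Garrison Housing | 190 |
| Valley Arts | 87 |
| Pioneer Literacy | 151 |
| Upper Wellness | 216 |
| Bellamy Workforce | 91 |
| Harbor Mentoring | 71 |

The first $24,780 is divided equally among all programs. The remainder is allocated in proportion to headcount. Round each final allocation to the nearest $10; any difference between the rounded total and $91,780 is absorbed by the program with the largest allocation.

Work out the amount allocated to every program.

Equal tier: $24,780 ÷ 6 = $4,130 apiece.
Remainder $67,000 by headcount (total 806): Garrison Housing 15,794.04 → $15,790; Valley Arts 7,232.01 → $7,230; Pioneer Literacy 12,552.11 → $12,550; Upper Wellness 17,955.33 → $17,960; Bellamy Workforce 7,564.52 → $7,560; Harbor Mentoring 5,901.99 → $5,900.
Rounding difference +$10 on remainder applied to Upper Wellness.
Totals: Garrison Housing $4,130 + $15,790 = $19,920; Valley Arts $4,130 + $7,230 = $11,360; Pioneer Literacy $4,130 + $12,550 = $16,680; Upper Wellness $4,130 + $17,970 = $22,100; Bellamy Workforce $4,130 + $7,560 = $11,690; Harbor Mentoring $4,130 + $5,900 = $10,030.

Garrison Housing: $19,920 | Valley Arts: $11,360 | Pioneer Literacy: $16,680 | Upper Wellness: $22,100 | Bellamy Workforce: $11,690 | Harbor Mentoring: $10,030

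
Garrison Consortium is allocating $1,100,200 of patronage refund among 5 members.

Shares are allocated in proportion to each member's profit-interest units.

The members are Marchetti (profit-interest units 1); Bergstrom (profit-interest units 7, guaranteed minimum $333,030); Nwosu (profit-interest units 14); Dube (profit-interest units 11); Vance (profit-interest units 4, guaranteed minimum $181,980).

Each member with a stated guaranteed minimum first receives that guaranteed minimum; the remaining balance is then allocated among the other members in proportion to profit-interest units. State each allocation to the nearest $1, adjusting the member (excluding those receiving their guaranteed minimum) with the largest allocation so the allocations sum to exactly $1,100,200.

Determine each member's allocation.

Marchetti: $22,507 | Bergstrom: $333,030 | Nwosu: $315,103 | Dube: $247,580 | Vance: $181,980

Fund the minimums — Bergstrom $333,030; Vance $181,980. Balance $585,190.
Balance split over remaining profit-interest units 26: Marchetti 22,507.31 → $22,507; Nwosu 315,102.31 → $315,102; Dube 247,580.38 → $247,580.
Rounding difference +$1 applied to Nwosu → $315,103.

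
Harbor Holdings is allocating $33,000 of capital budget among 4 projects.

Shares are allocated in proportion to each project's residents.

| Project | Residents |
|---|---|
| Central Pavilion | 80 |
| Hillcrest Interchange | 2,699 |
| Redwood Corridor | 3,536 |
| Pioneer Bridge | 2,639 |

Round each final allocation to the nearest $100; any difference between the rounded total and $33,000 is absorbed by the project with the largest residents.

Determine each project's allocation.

Central Pavilion: $300 · Hillcrest Interchange: $9,900 · Redwood Corridor: $13,100 · Pioneer Bridge: $9,700

Residents total: 8,954.
Unrounded shares: Central Pavilion 80/8,954 × $33,000 = 294.84; Hillcrest Interchange 2,699/8,954 × $33,000 = 9,947.17; Redwood Corridor 3,536/8,954 × $33,000 = 13,031.94; Pioneer Bridge 2,639/8,954 × $33,000 = 9,726.04.
After rounding ($100): Central Pavilion $300; Hillcrest Interchange $9,900; Redwood Corridor $13,000; Pioneer Bridge $9,700. Sum = $32,900.
Difference $33,000 − $32,900 = +$100 applied to largest residents (Redwood Corridor): Redwood Corridor becomes $13,100.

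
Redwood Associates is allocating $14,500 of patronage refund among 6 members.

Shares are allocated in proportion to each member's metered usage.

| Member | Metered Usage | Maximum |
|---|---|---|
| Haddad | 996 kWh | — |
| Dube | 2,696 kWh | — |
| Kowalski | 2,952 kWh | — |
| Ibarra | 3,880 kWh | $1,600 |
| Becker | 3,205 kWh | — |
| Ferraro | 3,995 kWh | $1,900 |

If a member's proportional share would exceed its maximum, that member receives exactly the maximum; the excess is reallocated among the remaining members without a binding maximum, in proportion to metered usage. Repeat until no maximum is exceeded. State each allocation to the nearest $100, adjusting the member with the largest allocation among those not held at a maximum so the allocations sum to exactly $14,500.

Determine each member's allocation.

Haddad: $1,100; Dube: $3,000; Kowalski: $3,300; Ibarra: $1,600; Becker: $3,600; Ferraro: $1,900

Combined metered usage = 17,724.
Pro-rata shares before constraints: Haddad 814.83; Dube 2,205.60; Kowalski 2,415.03; Ibarra 3,174.23; Becker 2,622.01; Ferraro 3,268.31.
Held at cap: Ibarra ($1,600), Ferraro ($1,900); remaining pool $11,000 reallocated over remaining metered usage 9,849.
Remaining shares: Haddad 1,112.40 → $1,100; Dube 3,011.07 → $3,000; Kowalski 3,296.98 → $3,300; Becker 3,579.55 → $3,600.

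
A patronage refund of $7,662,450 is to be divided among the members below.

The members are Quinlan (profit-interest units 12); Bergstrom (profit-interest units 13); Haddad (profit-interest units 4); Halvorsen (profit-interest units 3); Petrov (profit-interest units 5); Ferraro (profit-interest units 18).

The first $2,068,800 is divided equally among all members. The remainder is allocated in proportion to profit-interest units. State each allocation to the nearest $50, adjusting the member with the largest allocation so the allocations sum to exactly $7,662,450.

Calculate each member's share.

Quinlan: $1,565,250; Bergstrom: $1,666,950; Haddad: $751,600; Halvorsen: $649,900; Petrov: $853,300; Ferraro: $2,175,450

First tranche $2,068,800 split equally: $344,800 each.
Remainder $5,593,650 by profit-interest units (total 55): Quinlan 1,220,432.73 → $1,220,450; Bergstrom 1,322,135.45 → $1,322,150; Haddad 406,810.91 → $406,800; Halvorsen 305,108.18 → $305,100; Petrov 508,513.64 → $508,500; Ferraro 1,830,649.09 → $1,830,650.
Totals: Quinlan $344,800 + $1,220,450 = $1,565,250; Bergstrom $344,800 + $1,322,150 = $1,666,950; Haddad $344,800 + $406,800 = $751,600; Halvorsen $344,800 + $305,100 = $649,900; Petrov $344,800 + $508,500 = $853,300; Ferraro $344,800 + $1,830,650 = $2,175,450.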